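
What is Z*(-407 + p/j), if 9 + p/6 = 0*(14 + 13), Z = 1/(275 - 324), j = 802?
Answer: 163234/19649 ≈ 8.3075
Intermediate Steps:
Z = -1/49 (Z = 1/(-49) = -1/49 ≈ -0.020408)
p = -54 (p = -54 + 6*(0*(14 + 13)) = -54 + 6*(0*27) = -54 + 6*0 = -54 + 0 = -54)
Z*(-407 + p/j) = -(-407 - 54/802)/49 = -(-407 - 54*1/802)/49 = -(-407 - 27/401)/49 = -1/49*(-163234/401) = 163234/19649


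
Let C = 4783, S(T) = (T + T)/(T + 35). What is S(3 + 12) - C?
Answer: -23912/5 ≈ -4782.4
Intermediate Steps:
S(T) = 2*T/(35 + T) (S(T) = (2*T)/(35 + T) = 2*T/(35 + T))
S(3 + 12) - C = 2*(3 + 12)/(35 + (3 + 12)) - 1*4783 = 2*15/(35 + 15) - 4783 = 2*15/50 - 4783 = 2*15*(1/50) - 4783 = ⅗ - 4783 = -23912/5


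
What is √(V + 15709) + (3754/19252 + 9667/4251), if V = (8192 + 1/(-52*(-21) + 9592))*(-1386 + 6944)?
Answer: 101033669/40920126 + √1299768690923998/5342 ≈ 6751.3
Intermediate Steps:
V = 243227331291/5342 (V = (8192 + 1/(1092 + 9592))*5558 = (8192 + 1/10684)*5558 = (87523329/10684)*5558 = 243227331291/5342 ≈ 4.5531e+7)
√(V + 15709) + (3754/19252 + 9667/4251) = √(243227331291/5342 + 15709) + (3754/19252 + 9667/4251) = √(243311248769/5342) + (3754*(1/19252) + 9667*(1/4251)) = √1299768690923998/5342 + (1877/9626 + 9667/4251) = √1299768690923998/5342 + 101033669/40920126 = 101033669/40920126 + √1299768690923998/5342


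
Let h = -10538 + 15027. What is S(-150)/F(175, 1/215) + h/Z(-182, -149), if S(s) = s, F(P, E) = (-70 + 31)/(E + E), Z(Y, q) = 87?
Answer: 2511091/48633 ≈ 51.633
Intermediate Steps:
F(P, E) = -39/(2*E) (F(P, E) = -39*1/(2*E) = -39/(2*E))
h = 4489
S(-150)/F(175, 1/215) + h/Z(-182, -149) = -150/((-39/(2*(1/215)))) + 4489/87 = -150/((-39/(2*1/215))) + 4489*(1/87) = -150/((-39/2*215)) + 4489/87 = -150/(-8385/2) + 4489/87 = -150*(-2/8385) + 4489/87 = 20/559 + 4489/87 = 2511091/48633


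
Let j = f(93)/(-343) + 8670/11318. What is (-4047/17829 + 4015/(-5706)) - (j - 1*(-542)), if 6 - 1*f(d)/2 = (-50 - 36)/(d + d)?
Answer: -52825094739804127/97165862631306 ≈ -543.66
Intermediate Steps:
f(d) = 12 + 86/d (f(d) = 12 - 2*(-50 - 36)/(d + d) = 12 - (-172)/(2*d) = 12 - (-172)*1/(2*d) = 12 - (-86)/d = 12 + 86/d)
j = 131480047/180516441 (j = (12 + 86/93)/(-343) + 8670/11318 = (12 + 86*(1/93))*(-1/343) + 8670*(1/11318) = (12 + 86/93)*(-1/343) + 4335/5659 = (1202/93)*(-1/343) + 4335/5659 = -1202/31899 + 4335/5659 = 131480047/180516441 ≈ 0.72836)
(-4047/17829 + 4015/(-5706)) - (j - 1*(-542)) = (-4047/17829 + 4015/(-5706)) - (131480047/180516441 - 1*(-542)) = (-4047*1/17829 + 4015*(-1/5706)) - (131480047/180516441 + 542) = (-1349/5943 - 4015/5706) - 1*97971391069/180516441 = -10519513/11303586 - 97971391069/180516441 = -52825094739804127/97165862631306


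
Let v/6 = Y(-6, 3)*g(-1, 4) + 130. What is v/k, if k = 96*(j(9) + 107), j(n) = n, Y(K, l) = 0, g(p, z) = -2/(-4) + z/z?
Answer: 65/928 ≈ 0.070043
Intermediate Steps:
g(p, z) = 3/2 (g(p, z) = -2*(-¼) + 1 = ½ + 1 = 3/2)
k = 11136 (k = 96*(9 + 107) = 96*116 = 11136)
v = 780 (v = 6*(0*(3/2) + 130) = 6*(0 + 130) = 6*130 = 780)
v/k = 780/11136 = 780*(1/11136) = 65/928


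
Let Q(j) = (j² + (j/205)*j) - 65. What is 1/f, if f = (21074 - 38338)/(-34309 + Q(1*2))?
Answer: 3522923/1769560 ≈ 1.9908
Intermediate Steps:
Q(j) = -65 + 206*j²/205 (Q(j) = (j² + (j*(1/205))*j) - 65 = (j² + (j/205)*j) - 65 = (j² + j²/205) - 65 = 206*j²/205 - 65 = -65 + 206*j²/205)
f = 1769560/3522923 (f = (21074 - 38338)/(-34309 + (-65 + 206*(1*2)²/205)) = -17264/(-34309 + (-65 + (206/205)*2²)) = -17264/(-34309 + (-65 + (206/205)*4)) = -17264/(-34309 + (-65 + 824/205)) = -17264/(-34309 - 12501/205) = -17264/(-7045846/205) = -17264*(-205/7045846) = 1769560/3522923 ≈ 0.50230)
1/f = 1/(1769560/3522923) = 3522923/1769560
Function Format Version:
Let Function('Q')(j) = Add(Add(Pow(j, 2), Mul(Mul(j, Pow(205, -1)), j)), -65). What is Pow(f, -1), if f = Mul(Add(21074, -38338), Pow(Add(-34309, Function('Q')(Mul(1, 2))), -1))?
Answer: Rational(3522923, 1769560) ≈ 1.9908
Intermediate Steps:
Function('Q')(j) = Add(-65, Mul(Rational(206, 205), Pow(j, 2))) (Function('Q')(j) = Add(Add(Pow(j, 2), Mul(Mul(j, Rational(1, 205)), j)), -65) = Add(Add(Pow(j, 2), Mul(Mul(Rational(1, 205), j), j)), -65) = Add(Add(Pow(j, 2), Mul(Rational(1, 205), Pow(j, 2))), -65) = Add(Mul(Rational(206, 205), Pow(j, 2)), -65) = Add(-65, Mul(Rational(206, 205), Pow(j, 2))))
f = Rational(1769560, 3522923) (f = Mul(Add(21074, -38338), Pow(Add(-34309, Add(-65, Mul(Rational(206, 205), Pow(Mul(1, 2), 2)))), -1)) = Mul(-17264, Pow(Add(-34309, Add(-65, Mul(Rational(206, 205), Pow(2, 2)))), -1)) = Mul(-17264, Pow(Add(-34309, Add(-65, Mul(Rational(206, 205), 4))), -1)) = Mul(-17264, Pow(Add(-34309, Add(-65, Rational(824, 205))), -1)) = Mul(-17264, Pow(Add(-34309, Rational(-12501, 205)), -1)) = Mul(-17264, Pow(Rational(-7045846, 205), -1)) = Mul(-17264, Rational(-205, 7045846)) = Rational(1769560, 3522923) ≈ 0.50230)
Pow(f, -1) = Pow(Rational(1769560, 3522923), -1) = Rational(3522923, 1769560)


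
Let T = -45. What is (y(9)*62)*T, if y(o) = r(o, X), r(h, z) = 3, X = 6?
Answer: -8370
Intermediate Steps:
y(o) = 3
(y(9)*62)*T = (3*62)*(-45) = 186*(-45) = -8370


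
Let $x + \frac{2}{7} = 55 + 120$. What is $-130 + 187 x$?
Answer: $\frac{227791}{7} \approx 32542.0$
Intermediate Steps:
$x = \frac{1223}{7}$ ($x = - \frac{2}{7} + \left(55 + 120\right) = - \frac{2}{7} + 175 = \frac{1223}{7} \approx 174.71$)
$-130 + 187 x = -130 + 187 \cdot \frac{1223}{7} = -130 + \frac{228701}{7} = \frac{227791}{7}$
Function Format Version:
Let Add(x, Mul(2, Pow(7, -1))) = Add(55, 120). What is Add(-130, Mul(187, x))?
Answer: Rational(227791, 7) ≈ 32542.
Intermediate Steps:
x = Rational(1223, 7) (x = Add(Rational(-2, 7), Add(55, 120)) = Add(Rational(-2, 7), 175) = Rational(1223, 7) ≈ 174.71)
Add(-130, Mul(187, x)) = Add(-130, Mul(187, Rational(1223, 7))) = Add(-130, Rational(228701, 7)) = Rational(227791, 7)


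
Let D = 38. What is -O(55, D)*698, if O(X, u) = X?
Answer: -38390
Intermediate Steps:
-O(55, D)*698 = -1*55*698 = -55*698 = -38390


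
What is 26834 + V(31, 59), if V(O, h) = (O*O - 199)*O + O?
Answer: 50487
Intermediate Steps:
V(O, h) = O + O*(-199 + O²) (V(O, h) = (O² - 199)*O + O = (-199 + O²)*O + O = O*(-199 + O²) + O = O + O*(-199 + O²))
26834 + V(31, 59) = 26834 + 31*(-198 + 31²) = 26834 + 31*(-198 + 961) = 26834 + 31*763 = 26834 + 23653 = 50487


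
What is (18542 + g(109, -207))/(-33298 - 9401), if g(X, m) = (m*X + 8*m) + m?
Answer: 5884/42699 ≈ 0.13780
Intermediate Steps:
g(X, m) = 9*m + X*m (g(X, m) = (X*m + 8*m) + m = (8*m + X*m) + m = 9*m + X*m)
(18542 + g(109, -207))/(-33298 - 9401) = (18542 - 207*(9 + 109))/(-33298 - 9401) = (18542 - 207*118)/(-42699) = (18542 - 24426)*(-1/42699) = -5884*(-1/42699) = 5884/42699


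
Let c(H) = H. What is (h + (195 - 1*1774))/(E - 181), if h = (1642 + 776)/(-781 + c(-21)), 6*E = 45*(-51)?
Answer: 1268776/451927 ≈ 2.8075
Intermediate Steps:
E = -765/2 (E = (45*(-51))/6 = (1/6)*(-2295) = -765/2 ≈ -382.50)
h = -1209/401 (h = (1642 + 776)/(-781 - 21) = 2418/(-802) = 2418*(-1/802) = -1209/401 ≈ -3.0150)
(h + (195 - 1*1774))/(E - 181) = (-1209/401 + (195 - 1*1774))/(-765/2 - 181) = (-1209/401 + (195 - 1774))/(-1127/2) = (-1209/401 - 1579)*(-2/1127) = -634388/401*(-2/1127) = 1268776/451927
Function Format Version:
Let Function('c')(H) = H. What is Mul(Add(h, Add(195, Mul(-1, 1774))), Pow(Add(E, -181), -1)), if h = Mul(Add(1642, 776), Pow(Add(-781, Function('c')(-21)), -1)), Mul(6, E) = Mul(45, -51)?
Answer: Rational(1268776, 451927) ≈ 2.8075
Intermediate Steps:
E = Rational(-765, 2) (E = Mul(Rational(1, 6), Mul(45, -51)) = Mul(Rational(1, 6), -2295) = Rational(-765, 2) ≈ -382.50)
h = Rational(-1209, 401) (h = Mul(Add(1642, 776), Pow(Add(-781, -21), -1)) = Mul(2418, Pow(-802, -1)) = Mul(2418, Rational(-1, 802)) = Rational(-1209, 401) ≈ -3.0150)
Mul(Add(h, Add(195, Mul(-1, 1774))), Pow(Add(E, -181), -1)) = Mul(Add(Rational(-1209, 401), Add(195, Mul(-1, 1774))), Pow(Add(Rational(-765, 2), -181), -1)) = Mul(Add(Rational(-1209, 401), Add(195, -1774)), Pow(Rational(-1127, 2), -1)) = Mul(Add(Rational(-1209, 401), -1579), Rational(-2, 1127)) = Mul(Rational(-634388, 401), Rational(-2, 1127)) = Rational(1268776, 451927)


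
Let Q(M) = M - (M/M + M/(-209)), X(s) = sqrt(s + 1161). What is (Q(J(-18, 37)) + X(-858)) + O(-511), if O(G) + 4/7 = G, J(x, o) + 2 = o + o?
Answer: -644052/1463 + sqrt(303) ≈ -422.82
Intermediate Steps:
J(x, o) = -2 + 2*o (J(x, o) = -2 + (o + o) = -2 + 2*o)
O(G) = -4/7 + G
X(s) = sqrt(1161 + s)
Q(M) = -1 + 210*M/209 (Q(M) = M - (1 + M*(-1/209)) = M - (1 - M/209) = M + (-1 + M/209) = -1 + 210*M/209)
(Q(J(-18, 37)) + X(-858)) + O(-511) = ((-1 + 210*(-2 + 2*37)/209) + sqrt(1161 - 858)) + (-4/7 - 511) = ((-1 + 210*(-2 + 74)/209) + sqrt(303)) - 3581/7 = ((-1 + (210/209)*72) + sqrt(303)) - 3581/7 = ((-1 + 15120/209) + sqrt(303)) - 3581/7 = (14911/209 + sqrt(303)) - 3581/7 = -644052/1463 + sqrt(303)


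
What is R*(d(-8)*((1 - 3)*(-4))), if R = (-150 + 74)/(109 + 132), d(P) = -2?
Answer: 1216/241 ≈ 5.0456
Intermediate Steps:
R = -76/241 ≈ -0.31535
R*(d(-8)*((1 - 3)*(-4))) = -(-152)*(1 - 3)*(-4)/241 = -(-152)*(-2*(-4))/241 = -(-152)*8/241 = -76/241*(-16) = 1216/241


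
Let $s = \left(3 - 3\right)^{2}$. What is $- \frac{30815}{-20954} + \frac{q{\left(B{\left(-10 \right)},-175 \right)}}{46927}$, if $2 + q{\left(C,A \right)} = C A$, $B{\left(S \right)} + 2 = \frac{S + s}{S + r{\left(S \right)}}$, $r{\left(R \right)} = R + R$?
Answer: $\frac{4356375541}{2949925074} \approx 1.4768$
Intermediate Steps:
$r{\left(R \right)} = 2 R$
$s = 0$ ($s = 0^{2} = 0$)
$B{\left(S \right)} = - \frac{5}{3}$ ($B{\left(S \right)} = -2 + \frac{S + 0}{S + 2 S} = -2 + \frac{S}{3 S} = -2 + S \frac{1}{3 S} = -2 + \frac{1}{3} = - \frac{5}{3}$)
$q{\left(C,A \right)} = -2 + A C$ ($q{\left(C,A \right)} = -2 + C A = -2 + A C$)
$- \frac{30815}{-20954} + \frac{q{\left(B{\left(-10 \right)},-175 \right)}}{46927} = - \frac{30815}{-20954} + \frac{-2 - - \frac{875}{3}}{46927} = \left(-30815\right) \left(- \frac{1}{20954}\right) + \left(-2 + \frac{875}{3}\right) \frac{1}{46927} = \frac{30815}{20954} + \frac{869}{3} \cdot \frac{1}{46927} = \frac{30815}{20954} + \frac{869}{140781} = \frac{4356375541}{2949925074}$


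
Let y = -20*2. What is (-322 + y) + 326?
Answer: -36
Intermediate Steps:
y = -40
(-322 + y) + 326 = (-322 - 40) + 326 = -362 + 326 = -36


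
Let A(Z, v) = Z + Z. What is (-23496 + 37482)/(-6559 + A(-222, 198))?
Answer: -13986/7003 ≈ -1.9971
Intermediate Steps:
A(Z, v) = 2*Z
(-23496 + 37482)/(-6559 + A(-222, 198)) = (-23496 + 37482)/(-6559 + 2*(-222)) = 13986/(-6559 - 444) = 13986/(-7003) = 13986*(-1/7003) = -13986/7003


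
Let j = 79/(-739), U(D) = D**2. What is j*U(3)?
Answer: -711/739 ≈ -0.96211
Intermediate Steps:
j = -79/739 (j = 79*(-1/739) = -79/739 ≈ -0.10690)
j*U(3) = -79/739*3**2 = -79/739*9 = -711/739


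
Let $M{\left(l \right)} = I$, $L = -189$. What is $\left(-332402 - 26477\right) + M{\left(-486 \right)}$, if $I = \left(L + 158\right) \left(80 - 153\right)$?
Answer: $-356616$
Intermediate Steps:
$I = 2263$ ($I = \left(-189 + 158\right) \left(80 - 153\right) = \left(-31\right) \left(-73\right) = 2263$)
$M{\left(l \right)} = 2263$
$\left(-332402 - 26477\right) + M{\left(-486 \right)} = \left(-332402 - 26477\right) + 2263 = -358879 + 2263 = -356616$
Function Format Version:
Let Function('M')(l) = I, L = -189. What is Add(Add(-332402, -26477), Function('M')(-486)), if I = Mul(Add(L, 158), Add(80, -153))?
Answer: -356616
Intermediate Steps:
I = 2263 (I = Mul(Add(-189, 158), Add(80, -153)) = Mul(-31, -73) = 2263)
Function('M')(l) = 2263
Add(Add(-332402, -26477), Function('M')(-486)) = Add(Add(-332402, -26477), 2263) = Add(-358879, 2263) = -356616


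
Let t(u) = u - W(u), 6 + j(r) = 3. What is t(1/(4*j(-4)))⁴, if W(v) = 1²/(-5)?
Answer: 2401/12960000 ≈ 0.00018526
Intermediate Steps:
j(r) = -3 (j(r) = -6 + 3 = -3)
W(v) = -⅕ (W(v) = 1*(-⅕) = -⅕)
t(u) = ⅕ + u (t(u) = u - 1*(-⅕) = u + ⅕ = ⅕ + u)
t(1/(4*j(-4)))⁴ = (⅕ + 1/(4*(-3)))⁴ = (⅕ + (¼)*(-⅓))⁴ = (⅕ - 1/12)⁴ = (7/60)⁴ = 2401/12960000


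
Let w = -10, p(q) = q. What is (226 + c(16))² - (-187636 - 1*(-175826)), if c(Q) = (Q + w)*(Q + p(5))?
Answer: 135714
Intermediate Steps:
c(Q) = (-10 + Q)*(5 + Q) (c(Q) = (Q - 10)*(Q + 5) = (-10 + Q)*(5 + Q))
(226 + c(16))² - (-187636 - 1*(-175826)) = (226 + (-50 + 16² - 5*16))² - (-187636 - 1*(-175826)) = (226 + (-50 + 256 - 80))² - (-187636 + 175826) = (226 + 126)² - 1*(-11810) = 352² + 11810 = 123904 + 11810 = 135714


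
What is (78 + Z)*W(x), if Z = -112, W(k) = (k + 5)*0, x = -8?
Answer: 0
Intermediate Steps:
W(k) = 0 (W(k) = (5 + k)*0 = 0)
(78 + Z)*W(x) = (78 - 112)*0 = -34*0 = 0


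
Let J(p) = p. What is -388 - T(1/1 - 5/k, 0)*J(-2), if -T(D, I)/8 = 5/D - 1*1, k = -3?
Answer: -402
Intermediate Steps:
T(D, I) = 8 - 40/D (T(D, I) = -8*(5/D - 1*1) = -8*(5/D - 1) = -8*(-1 + 5/D) = 8 - 40/D)
-388 - T(1/1 - 5/k, 0)*J(-2) = -388 - (8 - 40/(1/1 - 5/(-3)))*(-2) = -388 - (8 - 40/(1*1 - 5*(-1/3)))*(-2) = -388 - (8 - 40/(1 + 5/3))*(-2) = -388 - (8 - 40/8/3)*(-2) = -388 - (8 - 40*3/8)*(-2) = -388 - (8 - 15)*(-2) = -388 - (-7)*(-2) = -388 - 1*14 = -388 - 14 = -402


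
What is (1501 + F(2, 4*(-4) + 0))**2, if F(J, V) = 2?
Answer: 2259009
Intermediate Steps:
(1501 + F(2, 4*(-4) + 0))**2 = (1501 + 2)**2 = 1503**2 = 2259009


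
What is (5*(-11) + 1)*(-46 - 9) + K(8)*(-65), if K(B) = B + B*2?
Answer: 1410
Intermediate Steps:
K(B) = 3*B (K(B) = B + 2*B = 3*B)
(5*(-11) + 1)*(-46 - 9) + K(8)*(-65) = (5*(-11) + 1)*(-46 - 9) + (3*8)*(-65) = (-55 + 1)*(-55) + 24*(-65) = -54*(-55) - 1560 = 2970 - 1560 = 1410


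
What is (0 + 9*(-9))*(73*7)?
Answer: -41391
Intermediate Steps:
(0 + 9*(-9))*(73*7) = (0 - 81)*511 = -81*511 = -41391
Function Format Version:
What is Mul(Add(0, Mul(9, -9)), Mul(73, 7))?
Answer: -41391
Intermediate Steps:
Mul(Add(0, Mul(9, -9)), Mul(73, 7)) = Mul(Add(0, -81), 511) = Mul(-81, 511) = -41391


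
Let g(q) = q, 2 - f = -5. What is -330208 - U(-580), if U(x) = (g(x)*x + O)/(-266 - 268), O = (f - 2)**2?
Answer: -175994647/534 ≈ -3.2958e+5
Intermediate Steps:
f = 7 (f = 2 - 1*(-5) = 2 + 5 = 7)
O = 25 (O = (7 - 2)**2 = 5**2 = 25)
U(x) = -25/534 - x**2/534 (U(x) = (x*x + 25)/(-266 - 268) = (x**2 + 25)/(-534) = (25 + x**2)*(-1/534) = -25/534 - x**2/534)
-330208 - U(-580) = -330208 - (-25/534 - 1/534*(-580)**2) = -330208 - (-25/534 - 1/534*336400) = -330208 - (-25/534 - 168200/267) = -330208 - 1*(-336425/534) = -330208 + 336425/534 = -175994647/534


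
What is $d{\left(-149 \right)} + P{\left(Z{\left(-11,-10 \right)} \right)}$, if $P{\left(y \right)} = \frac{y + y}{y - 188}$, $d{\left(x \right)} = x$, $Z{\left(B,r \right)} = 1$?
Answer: $- \frac{27865}{187} \approx -149.01$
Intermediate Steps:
$P{\left(y \right)} = \frac{2 y}{-188 + y}$
$d{\left(-149 \right)} + P{\left(Z{\left(-11,-10 \right)} \right)} = -149 + 2 \cdot 1 \frac{1}{-188 + 1} = -149 + 2 \cdot 1 \frac{1}{-187} = -149 + 2 \cdot 1 \left(- \frac{1}{187}\right) = -149 - \frac{2}{187} = - \frac{27865}{187}$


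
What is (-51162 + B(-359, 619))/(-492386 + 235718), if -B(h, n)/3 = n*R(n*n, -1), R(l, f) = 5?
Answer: 20149/85556 ≈ 0.23551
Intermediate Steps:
B(h, n) = -15*n (B(h, n) = -3*n*5 = -15*n)
(-51162 + B(-359, 619))/(-492386 + 235718) = (-51162 - 15*619)/(-492386 + 235718) = (-51162 - 9285)/(-256668) = -60447*(-1/256668) = 20149/85556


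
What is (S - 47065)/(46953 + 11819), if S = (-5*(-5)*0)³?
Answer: -47065/58772 ≈ -0.80081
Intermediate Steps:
S = 0 (S = (25*0)³ = 0³ = 0)
(S - 47065)/(46953 + 11819) = (0 - 47065)/(46953 + 11819) = -47065/58772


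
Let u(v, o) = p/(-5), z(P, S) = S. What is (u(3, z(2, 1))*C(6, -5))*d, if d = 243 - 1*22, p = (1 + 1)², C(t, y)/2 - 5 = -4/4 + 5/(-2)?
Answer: -2652/5 ≈ -530.40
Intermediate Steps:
C(t, y) = 3 (C(t, y) = 10 + 2*(-4/4 + 5/(-2)) = 10 + 2*(-4*¼ + 5*(-½)) = 10 + 2*(-1 - 5/2) = 10 + 2*(-7/2) = 10 - 7 = 3)
p = 4 (p = 2² = 4)
u(v, o) = -⅘ (u(v, o) = 4/(-5) = 4*(-⅕) = -⅘)
d = 221 (d = 243 - 22 = 221)
(u(3, z(2, 1))*C(6, -5))*d = -⅘*3*221 = -12/5*221 = -2652/5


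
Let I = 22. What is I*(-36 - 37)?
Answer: -1606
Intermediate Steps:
I*(-36 - 37) = 22*(-36 - 37) = 22*(-73) = -1606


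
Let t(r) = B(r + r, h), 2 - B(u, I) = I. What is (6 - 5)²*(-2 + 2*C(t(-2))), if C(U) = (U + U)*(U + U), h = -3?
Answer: 198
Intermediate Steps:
B(u, I) = 2 - I
t(r) = 5 (t(r) = 2 - 1*(-3) = 2 + 3 = 5)
C(U) = 4*U² (C(U) = (2*U)*(2*U) = 4*U²)
(6 - 5)²*(-2 + 2*C(t(-2))) = (6 - 5)²*(-2 + 2*(4*5²)) = 1²*(-2 + 2*(4*25)) = 1*(-2 + 2*100) = 1*(-2 + 200) = 1*198 = 198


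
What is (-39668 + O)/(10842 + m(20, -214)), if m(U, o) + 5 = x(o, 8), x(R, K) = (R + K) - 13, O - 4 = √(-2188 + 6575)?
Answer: -19832/5309 + √4387/10618 ≈ -3.7293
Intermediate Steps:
O = 4 + √4387 (O = 4 + √(-2188 + 6575) = 4 + √4387 ≈ 70.234)
x(R, K) = -13 + K + R (x(R, K) = (K + R) - 13 = -13 + K + R)
m(U, o) = -10 + o (m(U, o) = -5 + (-13 + 8 + o) = -5 + (-5 + o) = -10 + o)
(-39668 + O)/(10842 + m(20, -214)) = (-39668 + (4 + √4387))/(10842 + (-10 - 214)) = (-39664 + √4387)/(10842 - 224) = (-39664 + √4387)/10618 = (-39664 + √4387)*(1/10618) = -19832/5309 + √4387/10618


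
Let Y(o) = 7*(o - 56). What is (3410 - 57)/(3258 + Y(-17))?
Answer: 3353/2747 ≈ 1.2206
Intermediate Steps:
Y(o) = -392 + 7*o (Y(o) = 7*(-56 + o) = -392 + 7*o)
(3410 - 57)/(3258 + Y(-17)) = (3410 - 57)/(3258 + (-392 + 7*(-17))) = 3353/(3258 + (-392 - 119)) = 3353/(3258 - 511) = 3353/2747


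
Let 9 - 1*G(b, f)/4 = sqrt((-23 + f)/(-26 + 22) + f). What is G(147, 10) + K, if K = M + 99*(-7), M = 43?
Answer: -614 - 2*sqrt(53) ≈ -628.56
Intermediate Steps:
K = -650 (K = 43 + 99*(-7) = 43 - 693 = -650)
G(b, f) = 36 - 4*sqrt(23/4 + 3*f/4) (G(b, f) = 36 - 4*sqrt((-23 + f)/(-26 + 22) + f) = 36 - 4*sqrt((-23 + f)/(-4) + f) = 36 - 4*sqrt((-23 + f)*(-1/4) + f) = 36 - 4*sqrt((23/4 - f/4) + f) = 36 - 4*sqrt(23/4 + 3*f/4))
G(147, 10) + K = (36 - 2*sqrt(23 + 3*10)) - 650 = (36 - 2*sqrt(23 + 30)) - 650 = (36 - 2*sqrt(53)) - 650 = -614 - 2*sqrt(53)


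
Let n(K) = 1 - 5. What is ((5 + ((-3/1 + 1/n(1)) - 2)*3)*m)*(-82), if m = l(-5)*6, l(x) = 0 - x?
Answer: 26445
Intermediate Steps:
n(K) = -4
l(x) = -x
m = 30 (m = -1*(-5)*6 = 5*6 = 30)
((5 + ((-3/1 + 1/n(1)) - 2)*3)*m)*(-82) = ((5 + ((-3/1 + 1/(-4)) - 2)*3)*30)*(-82) = ((5 + ((-3*1 + 1*(-1/4)) - 2)*3)*30)*(-82) = ((5 + ((-3 - 1/4) - 2)*3)*30)*(-82) = ((5 + (-13/4 - 2)*3)*30)*(-82) = ((5 - 21/4*3)*30)*(-82) = ((5 - 63/4)*30)*(-82) = -43/4*30*(-82) = -645/2*(-82) = 26445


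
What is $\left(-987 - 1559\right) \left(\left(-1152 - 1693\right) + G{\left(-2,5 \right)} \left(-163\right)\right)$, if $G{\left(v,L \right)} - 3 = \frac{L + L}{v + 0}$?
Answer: $6413374$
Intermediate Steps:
$G{\left(v,L \right)} = 3 + \frac{2 L}{v}$ ($G{\left(v,L \right)} = 3 + \frac{L + L}{v + 0} = 3 + \frac{2 L}{v}$)
$\left(-987 - 1559\right) \left(\left(-1152 - 1693\right) + G{\left(-2,5 \right)} \left(-163\right)\right) = \left(-987 - 1559\right) \left(\left(-1152 - 1693\right) + \left(3 + 2 \cdot 5 \frac{1}{-2}\right) \left(-163\right)\right) = - 2546 \left(-2845 + \left(3 + 2 \cdot 5 \left(- \frac{1}{2}\right)\right) \left(-163\right)\right) = - 2546 \left(-2845 + \left(3 - 5\right) \left(-163\right)\right) = - 2546 \left(-2845 - -326\right) = - 2546 \left(-2845 + 326\right) = \left(-2546\right) \left(-2519\right) = 6413374$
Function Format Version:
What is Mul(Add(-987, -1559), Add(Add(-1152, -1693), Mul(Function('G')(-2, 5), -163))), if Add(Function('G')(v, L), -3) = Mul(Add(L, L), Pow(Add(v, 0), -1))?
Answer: 6413374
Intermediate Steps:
Function('G')(v, L) = Add(3, Mul(2, L, Pow(v, -1))) (Function('G')(v, L) = Add(3, Mul(Add(L, L), Pow(Add(v, 0), -1))) = Add(3, Mul(Mul(2, L), Pow(v, -1))) = Add(3, Mul(2, L, Pow(v, -1))))
Mul(Add(-987, -1559), Add(Add(-1152, -1693), Mul(Function('G')(-2, 5), -163))) = Mul(Add(-987, -1559), Add(Add(-1152, -1693), Mul(Add(3, Mul(2, 5, Pow(-2, -1))), -163))) = Mul(-2546, Add(-2845, Mul(Add(3, Mul(2, 5, Rational(-1, 2))), -163))) = Mul(-2546, Add(-2845, Mul(Add(3, -5), -163))) = Mul(-2546, Add(-2845, Mul(-2, -163))) = Mul(-2546, Add(-2845, 326)) = Mul(-2546, -2519) = 6413374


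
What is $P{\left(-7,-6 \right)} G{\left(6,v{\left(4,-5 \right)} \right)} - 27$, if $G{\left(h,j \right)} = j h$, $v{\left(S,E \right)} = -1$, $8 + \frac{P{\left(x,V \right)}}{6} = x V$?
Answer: $-1251$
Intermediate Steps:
$P{\left(x,V \right)} = -48 + 6 V x$ ($P{\left(x,V \right)} = -48 + 6 x V = -48 + 6 V x$)
$G{\left(h,j \right)} = h j$
$P{\left(-7,-6 \right)} G{\left(6,v{\left(4,-5 \right)} \right)} - 27 = \left(-48 + 6 \left(-6\right) \left(-7\right)\right) 6 \left(-1\right) - 27 = \left(-48 + 252\right) \left(-6\right) - 27 = 204 \left(-6\right) - 27 = -1224 - 27 = -1251$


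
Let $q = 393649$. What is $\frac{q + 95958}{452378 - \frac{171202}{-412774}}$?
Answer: $\frac{101048519909}{93365023887} \approx 1.0823$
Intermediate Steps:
$\frac{q + 95958}{452378 - \frac{171202}{-412774}} = \frac{393649 + 95958}{452378 - \frac{171202}{-412774}} = \frac{489607}{452378 - - \frac{85601}{206387}} = \frac{489607}{452378 + \frac{85601}{206387}} = \frac{489607}{\frac{93365023887}{206387}} = 489607 \cdot \frac{206387}{93365023887} = \frac{101048519909}{93365023887}$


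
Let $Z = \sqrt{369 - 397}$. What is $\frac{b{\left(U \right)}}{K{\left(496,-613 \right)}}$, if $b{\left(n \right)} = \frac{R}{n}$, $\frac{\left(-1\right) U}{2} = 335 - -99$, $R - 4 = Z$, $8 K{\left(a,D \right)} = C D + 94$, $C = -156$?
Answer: $- \frac{4}{10385837} - \frac{2 i \sqrt{7}}{10385837} \approx -3.8514 \cdot 10^{-7} - 5.0949 \cdot 10^{-7} i$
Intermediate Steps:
$Z = 2 i \sqrt{7}$ ($Z = \sqrt{-28} = 2 i \sqrt{7} \approx 5.2915 i$)
$K{\left(a,D \right)} = \frac{47}{4} - \frac{39 D}{2}$ ($K{\left(a,D \right)} = \frac{- 156 D + 94}{8} = \frac{94 - 156 D}{8} = \frac{47}{4} - \frac{39 D}{2}$)
$R = 4 + 2 i \sqrt{7} \approx 4.0 + 5.2915 i$
$U = -868$ ($U = - 2 \left(335 - -99\right) = - 2 \left(335 + 99\right) = \left(-2\right) 434 = -868$)
$b{\left(n \right)} = \frac{4 + 2 i \sqrt{7}}{n}$
$\frac{b{\left(U \right)}}{K{\left(496,-613 \right)}} = \frac{2 \frac{1}{-868} \left(2 + i \sqrt{7}\right)}{\frac{47}{4} - - \frac{23907}{2}} = \frac{2 \left(- \frac{1}{868}\right) \left(2 + i \sqrt{7}\right)}{\frac{47}{4} + \frac{23907}{2}} = \frac{- \frac{1}{217} - \frac{i \sqrt{7}}{434}}{\frac{47861}{4}} = \left(- \frac{1}{217} - \frac{i \sqrt{7}}{434}\right) \frac{4}{47861} = - \frac{4}{10385837} - \frac{2 i \sqrt{7}}{10385837}$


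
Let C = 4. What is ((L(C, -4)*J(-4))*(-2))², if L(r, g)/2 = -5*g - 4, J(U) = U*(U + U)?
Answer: 4194304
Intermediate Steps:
J(U) = 2*U² (J(U) = U*(2*U) = 2*U²)
L(r, g) = -8 - 10*g (L(r, g) = 2*(-5*g - 4) = 2*(-4 - 5*g) = -8 - 10*g)
((L(C, -4)*J(-4))*(-2))² = (((-8 - 10*(-4))*(2*(-4)²))*(-2))² = (((-8 + 40)*(2*16))*(-2))² = ((32*32)*(-2))² = (1024*(-2))² = (-2048)² = 4194304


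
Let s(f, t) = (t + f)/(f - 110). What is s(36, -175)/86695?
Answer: 139/6415430 ≈ 2.1667e-5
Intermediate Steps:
s(f, t) = (f + t)/(-110 + f)
s(36, -175)/86695 = ((36 - 175)/(-110 + 36))/86695 = (-139/(-74))*(1/86695) = -1/74*(-139)*(1/86695) = (139/74)*(1/86695) = 139/6415430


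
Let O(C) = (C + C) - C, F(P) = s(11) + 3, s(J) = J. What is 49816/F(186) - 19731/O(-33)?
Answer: 320027/77 ≈ 4156.2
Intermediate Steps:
F(P) = 14 (F(P) = 11 + 3 = 14)
O(C) = C (O(C) = 2*C - C = C)
49816/F(186) - 19731/O(-33) = 49816/14 - 19731/(-33) = 49816*(1/14) - 19731*(-1/33) = 24908/7 + 6577/11 = 320027/77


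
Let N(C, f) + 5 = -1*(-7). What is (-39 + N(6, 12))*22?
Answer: -814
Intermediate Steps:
N(C, f) = 2 (N(C, f) = -5 - 1*(-7) = -5 + 7 = 2)
(-39 + N(6, 12))*22 = (-39 + 2)*22 = -37*22 = -814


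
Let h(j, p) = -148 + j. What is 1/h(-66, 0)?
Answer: -1/214 ≈ -0.0046729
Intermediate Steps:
1/h(-66, 0) = 1/(-148 - 66) = 1/(-214) = -1/214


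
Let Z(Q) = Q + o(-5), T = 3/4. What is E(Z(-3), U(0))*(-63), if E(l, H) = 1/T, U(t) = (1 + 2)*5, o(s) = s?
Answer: -84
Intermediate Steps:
T = ¾ (T = 3*(¼) = ¾ ≈ 0.75000)
Z(Q) = -5 + Q (Z(Q) = Q - 5 = -5 + Q)
U(t) = 15 (U(t) = 3*5 = 15)
E(l, H) = 4/3 (E(l, H) = 1/(¾) = 4/3)
E(Z(-3), U(0))*(-63) = (4/3)*(-63) = -84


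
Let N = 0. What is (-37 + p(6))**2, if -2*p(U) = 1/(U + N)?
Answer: 198025/144 ≈ 1375.2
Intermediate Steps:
p(U) = -1/(2*U) (p(U) = -1/(2*(U + 0)) = -1/(2*U))
(-37 + p(6))**2 = (-37 - 1/2/6)**2 = (-37 - 1/2*1/6)**2 = (-37 - 1/12)**2 = (-445/12)**2 = 198025/144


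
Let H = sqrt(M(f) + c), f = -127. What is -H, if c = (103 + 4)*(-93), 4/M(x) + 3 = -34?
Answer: -I*sqrt(13623067)/37 ≈ -99.755*I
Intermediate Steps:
M(x) = -4/37 (M(x) = 4/(-3 - 34) = 4/(-37) = 4*(-1/37) = -4/37)
c = -9951 (c = 107*(-93) = -9951)
H = I*sqrt(13623067)/37 (H = sqrt(-4/37 - 9951) = sqrt(-368191/37) = I*sqrt(13623067)/37 ≈ 99.755*I)
-H = -I*sqrt(13623067)/37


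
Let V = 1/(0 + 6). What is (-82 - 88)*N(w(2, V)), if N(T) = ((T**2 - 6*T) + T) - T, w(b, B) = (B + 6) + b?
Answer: -54145/18 ≈ -3008.1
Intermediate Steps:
V = 1/6 ≈ 0.16667
w(b, B) = 6 + B + b (w(b, B) = (6 + B) + b = 6 + B + b)
N(T) = T**2 - 6*T (N(T) = (T**2 - 5*T) - T = T**2 - 6*T)
(-82 - 88)*N(w(2, V)) = (-82 - 88)*((6 + 1/6 + 2)*(-6 + (6 + 1/6 + 2))) = -4165*(-6 + 49/6)/3 = -4165*13/(3*6) = -170*637/36 = -54145/18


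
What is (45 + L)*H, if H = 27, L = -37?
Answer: 216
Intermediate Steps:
(45 + L)*H = (45 - 37)*27 = 8*27 = 216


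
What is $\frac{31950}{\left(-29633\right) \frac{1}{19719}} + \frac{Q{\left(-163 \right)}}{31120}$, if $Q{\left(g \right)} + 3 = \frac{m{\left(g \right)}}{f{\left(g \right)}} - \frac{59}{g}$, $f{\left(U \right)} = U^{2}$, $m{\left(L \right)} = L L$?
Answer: $- \frac{3195824657860011}{150315170480} \approx -21261.0$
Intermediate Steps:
$m{\left(L \right)} = L^{2}$
$Q{\left(g \right)} = -2 - \frac{59}{g}$ ($Q{\left(g \right)} = -3 + \left(\frac{g^{2}}{g^{2}} - \frac{59}{g}\right) = -3 - \left(\frac{59}{g} - \frac{g^{2}}{g^{2}}\right) = -3 + \left(1 - \frac{59}{g}\right) = -2 - \frac{59}{g}$)
$\frac{31950}{\left(-29633\right) \frac{1}{19719}} + \frac{Q{\left(-163 \right)}}{31120} = \frac{31950}{\left(-29633\right) \frac{1}{19719}} + \frac{-2 - \frac{59}{-163}}{31120} = \frac{31950}{\left(-29633\right) \frac{1}{19719}} + \left(-2 - - \frac{59}{163}\right) \frac{1}{31120} = \frac{31950}{- \frac{29633}{19719}} + \left(-2 + \frac{59}{163}\right) \frac{1}{31120} = 31950 \left(- \frac{19719}{29633}\right) - \frac{267}{5072560} = - \frac{630022050}{29633} - \frac{267}{5072560} = - \frac{3195824657860011}{150315170480}$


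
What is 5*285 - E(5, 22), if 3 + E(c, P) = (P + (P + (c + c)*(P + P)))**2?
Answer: -232828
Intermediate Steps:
E(c, P) = -3 + (2*P + 4*P*c)**2 (E(c, P) = -3 + (P + (P + (c + c)*(P + P)))**2 = -3 + (P + (P + (2*c)*(2*P)))**2 = -3 + (P + (P + 4*P*c))**2 = -3 + (2*P + 4*P*c)**2)
5*285 - E(5, 22) = 5*285 - (-3 + 4*22**2*(1 + 2*5)**2) = 1425 - (-3 + 4*484*(1 + 10)**2) = 1425 - (-3 + 4*484*11**2) = 1425 - (-3 + 4*484*121) = 1425 - (-3 + 234256) = 1425 - 1*234253 = 1425 - 234253 = -232828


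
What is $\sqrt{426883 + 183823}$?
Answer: $\sqrt{610706} \approx 781.48$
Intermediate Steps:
$\sqrt{426883 + 183823} = \sqrt{610706}$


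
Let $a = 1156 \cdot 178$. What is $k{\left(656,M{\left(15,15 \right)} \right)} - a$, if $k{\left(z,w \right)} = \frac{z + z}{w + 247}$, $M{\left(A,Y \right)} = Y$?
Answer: $- \frac{26954952}{131} \approx -2.0576 \cdot 10^{5}$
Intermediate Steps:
$a = 205768$
$k{\left(z,w \right)} = \frac{2 z}{247 + w}$
$k{\left(656,M{\left(15,15 \right)} \right)} - a = 2 \cdot 656 \frac{1}{247 + 15} - 205768 = 2 \cdot 656 \cdot \frac{1}{262} - 205768 = \frac{656}{131} - 205768 = - \frac{26954952}{131}$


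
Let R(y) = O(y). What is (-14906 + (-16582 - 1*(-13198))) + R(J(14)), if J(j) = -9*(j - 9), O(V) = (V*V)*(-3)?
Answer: -24365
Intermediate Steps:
O(V) = -3*V² (O(V) = V²*(-3) = -3*V²)
J(j) = 81 - 9*j (J(j) = -9*(-9 + j) = 81 - 9*j)
R(y) = -3*y²
(-14906 + (-16582 - 1*(-13198))) + R(J(14)) = (-14906 + (-16582 - 1*(-13198))) - 3*(81 - 9*14)² = (-14906 + (-16582 + 13198)) - 3*(81 - 126)² = (-14906 - 3384) - 3*(-45)² = -18290 - 3*2025 = -18290 - 6075 = -24365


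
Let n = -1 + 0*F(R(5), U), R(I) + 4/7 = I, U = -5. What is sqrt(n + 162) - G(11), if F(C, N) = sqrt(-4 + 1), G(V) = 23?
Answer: -23 + sqrt(161) ≈ -10.311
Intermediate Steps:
R(I) = -4/7 + I
F(C, N) = I*sqrt(3) (F(C, N) = sqrt(-3) = I*sqrt(3))
n = -1 (n = -1 + 0*(I*sqrt(3)) = -1 + 0 = -1)
sqrt(n + 162) - G(11) = sqrt(-1 + 162) - 1*23 = sqrt(161) - 23 = -23 + sqrt(161)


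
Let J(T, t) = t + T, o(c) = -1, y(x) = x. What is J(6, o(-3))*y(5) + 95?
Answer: 120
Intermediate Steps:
J(T, t) = T + t
J(6, o(-3))*y(5) + 95 = (6 - 1)*5 + 95 = 5*5 + 95 = 25 + 95 = 120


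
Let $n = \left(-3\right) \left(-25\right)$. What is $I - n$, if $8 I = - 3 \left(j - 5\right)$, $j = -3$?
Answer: $-72$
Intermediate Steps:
$I = 3$ ($I = \frac{\left(-3\right) \left(-3 - 5\right)}{8} = \frac{\left(-3\right) \left(-8\right)}{8} = \frac{1}{8} \cdot 24 = 3$)
$n = 75$
$I - n = 3 - 75 = -72$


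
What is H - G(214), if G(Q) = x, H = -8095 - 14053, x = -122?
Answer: -22026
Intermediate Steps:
H = -22148
G(Q) = -122
H - G(214) = -22148 - 1*(-122) = -22148 + 122 = -22026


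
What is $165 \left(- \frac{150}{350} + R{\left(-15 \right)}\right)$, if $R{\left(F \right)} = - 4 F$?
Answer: $\frac{68805}{7} \approx 9829.3$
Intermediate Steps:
$165 \left(- \frac{150}{350} + R{\left(-15 \right)}\right) = 165 \left(- \frac{150}{350} - -60\right) = 165 \left(\left(-150\right) \frac{1}{350} + 60\right) = 165 \left(- \frac{3}{7} + 60\right) = 165 \cdot \frac{417}{7} = \frac{68805}{7}$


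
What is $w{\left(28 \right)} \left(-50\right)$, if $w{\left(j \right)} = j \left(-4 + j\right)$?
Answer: $-33600$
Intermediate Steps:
$w{\left(28 \right)} \left(-50\right) = 28 \left(-4 + 28\right) \left(-50\right) = 28 \cdot 24 \left(-50\right) = 672 \left(-50\right) = -33600$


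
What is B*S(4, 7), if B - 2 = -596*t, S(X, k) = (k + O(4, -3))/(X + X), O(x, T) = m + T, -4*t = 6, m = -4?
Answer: 0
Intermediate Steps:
t = -3/2 (t = -1/4*6 = -3/2 ≈ -1.5000)
O(x, T) = -4 + T
S(X, k) = (-7 + k)/(2*X) (S(X, k) = (k + (-4 - 3))/(X + X) = (k - 7)/((2*X)) = (-7 + k)*(1/(2*X)) = (-7 + k)/(2*X))
B = 896 (B = 2 - 596*(-3/2) = 2 + 894 = 896)
B*S(4, 7) = 896*((1/2)*(-7 + 7)/4) = 896*((1/2)*(1/4)*0) = 896*0 = 0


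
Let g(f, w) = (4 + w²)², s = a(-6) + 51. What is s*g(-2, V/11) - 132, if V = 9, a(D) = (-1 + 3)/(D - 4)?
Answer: 14284018/14641 ≈ 975.62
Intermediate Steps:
a(D) = 2/(-4 + D)
s = 254/5 (s = 2/(-4 - 6) + 51 = 2/(-10) + 51 = 2*(-⅒) + 51 = -⅕ + 51 = 254/5 ≈ 50.800)
s*g(-2, V/11) - 132 = 254*(4 + (9/11)²)²/5 - 132 = 254*(4 + 81/121)²/5 - 132 = 254*(565/121)²/5 - 132 = (254/5)*(319225/14641) - 132 = 16216630/14641 - 132 = 14284018/14641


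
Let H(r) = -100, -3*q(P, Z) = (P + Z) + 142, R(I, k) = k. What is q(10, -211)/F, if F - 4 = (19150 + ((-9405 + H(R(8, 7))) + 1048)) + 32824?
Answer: 59/130563 ≈ 0.00045189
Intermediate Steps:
q(P, Z) = -142/3 - P/3 - Z/3 (q(P, Z) = -((P + Z) + 142)/3 = -(142 + P + Z)/3 = -142/3 - P/3 - Z/3)
F = 43521 (F = 4 + ((19150 + ((-9405 - 100) + 1048)) + 32824) = 4 + ((19150 + (-9505 + 1048)) + 32824) = 4 + ((19150 - 8457) + 32824) = 4 + (10693 + 32824) = 4 + 43517 = 43521)
q(10, -211)/F = (-142/3 - ⅓*10 - ⅓*(-211))/43521 = (-142/3 - 10/3 + 211/3)*(1/43521) = (59/3)*(1/43521) = 59/130563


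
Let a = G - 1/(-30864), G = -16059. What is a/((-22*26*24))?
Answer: 495644975/423700992 ≈ 1.1698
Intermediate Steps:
a = -495644975/30864 (a = -16059 - 1/(-30864) = -16059 - 1*(-1/30864) = -16059 + 1/30864 = -495644975/30864 ≈ -16059.)
a/((-22*26*24)) = -495644975/(30864*(-22*26*24)) = -495644975/(30864*((-572*24))) = -495644975/30864/(-13728) = -495644975/30864*(-1/13728) = 495644975/423700992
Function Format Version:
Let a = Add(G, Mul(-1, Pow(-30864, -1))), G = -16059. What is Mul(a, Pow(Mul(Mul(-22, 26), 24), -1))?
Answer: Rational(495644975, 423700992) ≈ 1.1698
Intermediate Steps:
a = Rational(-495644975, 30864) (a = Add(-16059, Mul(-1, Pow(-30864, -1))) = Add(-16059, Mul(-1, Rational(-1, 30864))) = Add(-16059, Rational(1, 30864)) = Rational(-495644975, 30864) ≈ -16059.)
Mul(a, Pow(Mul(Mul(-22, 26), 24), -1)) = Mul(Rational(-495644975, 30864), Pow(Mul(Mul(-22, 26), 24), -1)) = Mul(Rational(-495644975, 30864), Pow(Mul(-572, 24), -1)) = Mul(Rational(-495644975, 30864), Pow(-13728, -1)) = Mul(Rational(-495644975, 30864), Rational(-1, 13728)) = Rational(495644975, 423700992)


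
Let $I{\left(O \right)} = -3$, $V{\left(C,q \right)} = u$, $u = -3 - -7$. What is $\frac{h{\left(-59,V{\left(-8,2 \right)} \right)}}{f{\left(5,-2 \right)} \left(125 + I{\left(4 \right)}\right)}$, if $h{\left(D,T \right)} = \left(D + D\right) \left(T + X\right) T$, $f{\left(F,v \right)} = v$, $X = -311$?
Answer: $- \frac{36226}{61} \approx -593.87$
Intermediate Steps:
$u = 4$ ($u = -3 + 7 = 4$)
$V{\left(C,q \right)} = 4$
$h{\left(D,T \right)} = 2 D T \left(-311 + T\right)$ ($h{\left(D,T \right)} = \left(D + D\right) \left(T - 311\right) T = 2 D \left(-311 + T\right) T = 2 D T \left(-311 + T\right)$)
$\frac{h{\left(-59,V{\left(-8,2 \right)} \right)}}{f{\left(5,-2 \right)} \left(125 + I{\left(4 \right)}\right)} = \frac{2 \left(-59\right) 4 \left(-311 + 4\right)}{\left(-2\right) \left(125 - 3\right)} = \frac{2 \left(-59\right) 4 \left(-307\right)}{\left(-2\right) 122} = \frac{144904}{-244} = 144904 \left(- \frac{1}{244}\right) = - \frac{36226}{61}$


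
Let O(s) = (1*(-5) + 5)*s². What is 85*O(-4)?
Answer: 0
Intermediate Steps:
O(s) = 0 (O(s) = (-5 + 5)*s² = 0*s² = 0)
85*O(-4) = 85*0 = 0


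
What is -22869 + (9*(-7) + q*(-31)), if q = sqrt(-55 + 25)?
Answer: -22932 - 31*I*sqrt(30) ≈ -22932.0 - 169.79*I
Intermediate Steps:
q = I*sqrt(30) (q = sqrt(-30) = I*sqrt(30) ≈ 5.4772*I)
-22869 + (9*(-7) + q*(-31)) = -22869 + (9*(-7) + (I*sqrt(30))*(-31)) = -22869 + (-63 - 31*I*sqrt(30)) = -22932 - 31*I*sqrt(30)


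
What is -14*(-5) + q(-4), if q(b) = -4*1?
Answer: 66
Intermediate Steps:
q(b) = -4
-14*(-5) + q(-4) = -14*(-5) - 4 = 70 - 4 = 66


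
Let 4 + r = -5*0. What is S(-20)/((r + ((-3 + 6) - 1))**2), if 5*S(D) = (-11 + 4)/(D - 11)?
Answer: 7/620 ≈ 0.011290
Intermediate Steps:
S(D) = -7/(5*(-11 + D)) (S(D) = ((-11 + 4)/(D - 11))/5 = (-7/(-11 + D))/5 = -7/(5*(-11 + D)))
r = -4 (r = -4 - 5*0 = -4 + 0 = -4)
S(-20)/((r + ((-3 + 6) - 1))**2) = (-7/(-55 + 5*(-20)))/((-4 + ((-3 + 6) - 1))**2) = (-7/(-55 - 100))/((-4 + (3 - 1))**2) = (-7/(-155))/((-4 + 2)**2) = (-7*(-1/155))/((-2)**2) = (7/155)/4 = (7/155)*(1/4) = 7/620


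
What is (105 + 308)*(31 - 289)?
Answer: -106554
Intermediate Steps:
(105 + 308)*(31 - 289) = 413*(-258) = -106554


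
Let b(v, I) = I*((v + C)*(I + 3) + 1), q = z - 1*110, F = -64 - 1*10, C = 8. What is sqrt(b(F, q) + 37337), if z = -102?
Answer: I*sqrt(2887203) ≈ 1699.2*I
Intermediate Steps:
F = -74 (F = -64 - 10 = -74)
q = -212 (q = -102 - 1*110 = -102 - 110 = -212)
b(v, I) = I*(1 + (3 + I)*(8 + v)) (b(v, I) = I*((v + 8)*(I + 3) + 1) = I*((8 + v)*(3 + I) + 1) = I*((3 + I)*(8 + v) + 1) = I*(1 + (3 + I)*(8 + v)))
sqrt(b(F, q) + 37337) = sqrt(-212*(25 + 3*(-74) + 8*(-212) - 212*(-74)) + 37337) = sqrt(-212*(25 - 222 - 1696 + 15688) + 37337) = sqrt(-212*13795 + 37337) = sqrt(-2924540 + 37337) = sqrt(-2887203) = I*sqrt(2887203)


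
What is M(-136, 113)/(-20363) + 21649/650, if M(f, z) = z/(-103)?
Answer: 45406447911/1363302850 ≈ 33.306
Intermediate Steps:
M(f, z) = -z/103 (M(f, z) = z*(-1/103) = -z/103)
M(-136, 113)/(-20363) + 21649/650 = -1/103*113/(-20363) + 21649/650 = -113/103*(-1/20363) + 21649*(1/650) = 113/2097389 + 21649/650 = 45406447911/1363302850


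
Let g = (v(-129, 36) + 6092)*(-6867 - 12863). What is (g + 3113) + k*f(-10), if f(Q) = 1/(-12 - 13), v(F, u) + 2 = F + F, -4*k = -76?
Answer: -2876556194/25 ≈ -1.1506e+8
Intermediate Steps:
k = 19 (k = -1/4*(-76) = 19)
v(F, u) = -2 + 2*F (v(F, u) = -2 + (F + F) = -2 + 2*F)
g = -115065360 (g = ((-2 + 2*(-129)) + 6092)*(-6867 - 12863) = ((-2 - 258) + 6092)*(-19730) = (-260 + 6092)*(-19730) = 5832*(-19730) = -115065360)
f(Q) = -1/25 (f(Q) = 1/(-25) = -1/25)
(g + 3113) + k*f(-10) = (-115065360 + 3113) + 19*(-1/25) = -115062247 - 19/25 = -2876556194/25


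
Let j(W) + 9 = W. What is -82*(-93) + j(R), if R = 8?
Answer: 7625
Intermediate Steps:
j(W) = -9 + W
-82*(-93) + j(R) = -82*(-93) + (-9 + 8) = 7626 - 1 = 7625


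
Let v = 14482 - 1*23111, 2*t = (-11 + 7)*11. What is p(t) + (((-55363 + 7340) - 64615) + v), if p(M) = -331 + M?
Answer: -121620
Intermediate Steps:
t = -22 (t = ((-11 + 7)*11)/2 = (-4*11)/2 = (1/2)*(-44) = -22)
v = -8629 (v = 14482 - 23111 = -8629)
p(t) + (((-55363 + 7340) - 64615) + v) = (-331 - 22) + (((-55363 + 7340) - 64615) - 8629) = -353 + ((-48023 - 64615) - 8629) = -353 + (-112638 - 8629) = -353 - 121267 = -121620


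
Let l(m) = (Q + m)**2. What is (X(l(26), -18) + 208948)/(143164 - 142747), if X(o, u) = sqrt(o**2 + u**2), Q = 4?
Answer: 208948/417 + 6*sqrt(2501)/139 ≈ 503.23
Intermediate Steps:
l(m) = (4 + m)**2
(X(l(26), -18) + 208948)/(143164 - 142747) = (sqrt(((4 + 26)**2)**2 + (-18)**2) + 208948)/(143164 - 142747) = (sqrt((30**2)**2 + 324) + 208948)/417 = (sqrt(900**2 + 324) + 208948)*(1/417) = (sqrt(810000 + 324) + 208948)*(1/417) = (sqrt(810324) + 208948)*(1/417) = (18*sqrt(2501) + 208948)*(1/417) = (208948 + 18*sqrt(2501))*(1/417) = 208948/417 + 6*sqrt(2501)/139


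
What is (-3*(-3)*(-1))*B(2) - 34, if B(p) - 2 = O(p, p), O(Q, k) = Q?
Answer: -70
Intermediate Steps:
B(p) = 2 + p
(-3*(-3)*(-1))*B(2) - 34 = (-3*(-3)*(-1))*(2 + 2) - 34 = (9*(-1))*4 - 34 = -9*4 - 34 = -36 - 34 = -70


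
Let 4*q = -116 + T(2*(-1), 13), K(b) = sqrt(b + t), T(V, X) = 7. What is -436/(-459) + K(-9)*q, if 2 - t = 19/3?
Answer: 436/459 - 109*I*sqrt(30)/6 ≈ 0.94989 - 99.503*I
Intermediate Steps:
t = -13/3 (t = 2 - 19/3 = -13/3 ≈ -4.3333)
K(b) = sqrt(-13/3 + b) (K(b) = sqrt(b - 13/3) = sqrt(-13/3 + b))
q = -109/4 (q = (-116 + 7)/4 = (1/4)*(-109) = -109/4 ≈ -27.250)
-436/(-459) + K(-9)*q = -436/(-459) + (sqrt(-39 + 9*(-9))/3)*(-109/4) = -436*(-1/459) + (sqrt(-39 - 81)/3)*(-109/4) = 436/459 + (sqrt(-120)/3)*(-109/4) = 436/459 + ((2*I*sqrt(30))/3)*(-109/4) = 436/459 + (2*I*sqrt(30)/3)*(-109/4) = 436/459 - 109*I*sqrt(30)/6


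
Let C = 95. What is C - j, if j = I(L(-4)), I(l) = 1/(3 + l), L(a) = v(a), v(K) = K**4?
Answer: 24604/259 ≈ 94.996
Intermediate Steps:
L(a) = a**4
j = 1/259 (j = 1/(3 + (-4)**4) = 1/(3 + 256) = 1/259 ≈ 0.0038610)
C - j = 95 - 1*1/259 = 95 - 1/259 = 24604/259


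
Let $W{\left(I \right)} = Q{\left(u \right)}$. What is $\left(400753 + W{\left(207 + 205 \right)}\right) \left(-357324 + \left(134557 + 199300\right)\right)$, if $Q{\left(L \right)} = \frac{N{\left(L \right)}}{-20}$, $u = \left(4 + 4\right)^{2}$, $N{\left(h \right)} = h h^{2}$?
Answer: $- \frac{45484419943}{5} \approx -9.0969 \cdot 10^{9}$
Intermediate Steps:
$N{\left(h \right)} = h^{3}$
$u = 64$ ($u = 8^{2} = 64$)
$Q{\left(L \right)} = - \frac{L^{3}}{20}$ ($Q{\left(L \right)} = \frac{L^{3}}{-20} = L^{3} \left(- \frac{1}{20}\right) = - \frac{L^{3}}{20}$)
$W{\left(I \right)} = - \frac{65536}{5}$ ($W{\left(I \right)} = - \frac{64^{3}}{20} = \left(- \frac{1}{20}\right) 262144 = - \frac{65536}{5}$)
$\left(400753 + W{\left(207 + 205 \right)}\right) \left(-357324 + \left(134557 + 199300\right)\right) = \left(400753 - \frac{65536}{5}\right) \left(-357324 + \left(134557 + 199300\right)\right) = \frac{1938229 \left(-357324 + 333857\right)}{5} = \frac{1938229}{5} \left(-23467\right) = - \frac{45484419943}{5}$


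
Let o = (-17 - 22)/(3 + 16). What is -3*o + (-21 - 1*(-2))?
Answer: -244/19 ≈ -12.842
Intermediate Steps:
o = -39/19 ≈ -2.0526
-3*o + (-21 - 1*(-2)) = -3*(-39/19) + (-21 - 1*(-2)) = 117/19 + (-21 + 2) = 117/19 - 19 = -244/19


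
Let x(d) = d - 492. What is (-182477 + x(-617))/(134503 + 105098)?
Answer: -183586/239601 ≈ -0.76622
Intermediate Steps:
x(d) = -492 + d
(-182477 + x(-617))/(134503 + 105098) = (-182477 + (-492 - 617))/(134503 + 105098) = (-182477 - 1109)/239601 = -183586*1/239601 = -183586/239601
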